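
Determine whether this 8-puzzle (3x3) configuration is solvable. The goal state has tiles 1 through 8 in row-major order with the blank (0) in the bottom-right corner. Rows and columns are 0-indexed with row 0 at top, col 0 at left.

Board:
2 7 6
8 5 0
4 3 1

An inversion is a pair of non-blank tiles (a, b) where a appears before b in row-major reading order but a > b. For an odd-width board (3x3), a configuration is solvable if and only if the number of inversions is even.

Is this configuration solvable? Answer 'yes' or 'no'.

Answer: yes

Derivation:
Inversions (pairs i<j in row-major order where tile[i] > tile[j] > 0): 20
20 is even, so the puzzle is solvable.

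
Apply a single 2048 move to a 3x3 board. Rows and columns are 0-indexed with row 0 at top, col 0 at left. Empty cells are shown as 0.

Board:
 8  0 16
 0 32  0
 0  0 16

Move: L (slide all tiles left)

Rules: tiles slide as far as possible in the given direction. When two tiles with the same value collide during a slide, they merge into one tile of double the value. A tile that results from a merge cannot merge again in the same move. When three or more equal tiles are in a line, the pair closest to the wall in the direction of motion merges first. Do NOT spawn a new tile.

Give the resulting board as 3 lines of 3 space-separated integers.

Slide left:
row 0: [8, 0, 16] -> [8, 16, 0]
row 1: [0, 32, 0] -> [32, 0, 0]
row 2: [0, 0, 16] -> [16, 0, 0]

Answer:  8 16  0
32  0  0
16  0  0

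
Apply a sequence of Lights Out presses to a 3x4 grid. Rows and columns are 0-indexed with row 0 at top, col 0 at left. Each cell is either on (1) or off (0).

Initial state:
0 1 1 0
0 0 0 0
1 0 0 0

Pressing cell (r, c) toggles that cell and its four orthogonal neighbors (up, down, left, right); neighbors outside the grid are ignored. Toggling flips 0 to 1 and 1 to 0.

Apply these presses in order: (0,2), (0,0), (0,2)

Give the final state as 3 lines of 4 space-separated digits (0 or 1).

Answer: 1 0 1 0
1 0 0 0
1 0 0 0

Derivation:
After press 1 at (0,2):
0 0 0 1
0 0 1 0
1 0 0 0

After press 2 at (0,0):
1 1 0 1
1 0 1 0
1 0 0 0

After press 3 at (0,2):
1 0 1 0
1 0 0 0
1 0 0 0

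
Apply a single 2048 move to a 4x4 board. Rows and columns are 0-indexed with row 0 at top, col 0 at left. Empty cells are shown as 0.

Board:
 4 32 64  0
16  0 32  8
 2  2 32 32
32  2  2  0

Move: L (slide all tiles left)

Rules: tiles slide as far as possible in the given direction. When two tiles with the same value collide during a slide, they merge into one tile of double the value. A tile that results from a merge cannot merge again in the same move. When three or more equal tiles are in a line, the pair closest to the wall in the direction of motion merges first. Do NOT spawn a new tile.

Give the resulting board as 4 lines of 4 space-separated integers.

Slide left:
row 0: [4, 32, 64, 0] -> [4, 32, 64, 0]
row 1: [16, 0, 32, 8] -> [16, 32, 8, 0]
row 2: [2, 2, 32, 32] -> [4, 64, 0, 0]
row 3: [32, 2, 2, 0] -> [32, 4, 0, 0]

Answer:  4 32 64  0
16 32  8  0
 4 64  0  0
32  4  0  0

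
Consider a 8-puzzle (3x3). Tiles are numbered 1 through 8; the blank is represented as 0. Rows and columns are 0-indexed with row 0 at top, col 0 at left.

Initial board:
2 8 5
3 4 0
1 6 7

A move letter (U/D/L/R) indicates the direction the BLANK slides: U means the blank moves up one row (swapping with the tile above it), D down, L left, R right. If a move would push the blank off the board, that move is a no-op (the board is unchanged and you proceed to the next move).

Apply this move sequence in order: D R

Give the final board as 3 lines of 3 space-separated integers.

Answer: 2 8 5
3 4 7
1 6 0

Derivation:
After move 1 (D):
2 8 5
3 4 7
1 6 0

After move 2 (R):
2 8 5
3 4 7
1 6 0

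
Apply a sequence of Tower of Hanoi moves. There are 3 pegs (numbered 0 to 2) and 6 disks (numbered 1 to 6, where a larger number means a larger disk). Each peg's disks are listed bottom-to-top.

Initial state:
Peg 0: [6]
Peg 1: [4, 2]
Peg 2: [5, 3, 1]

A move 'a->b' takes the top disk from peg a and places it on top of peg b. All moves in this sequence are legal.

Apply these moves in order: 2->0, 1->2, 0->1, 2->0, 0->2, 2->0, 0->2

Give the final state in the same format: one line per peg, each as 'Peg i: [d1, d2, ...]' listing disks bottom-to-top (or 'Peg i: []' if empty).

After move 1 (2->0):
Peg 0: [6, 1]
Peg 1: [4, 2]
Peg 2: [5, 3]

After move 2 (1->2):
Peg 0: [6, 1]
Peg 1: [4]
Peg 2: [5, 3, 2]

After move 3 (0->1):
Peg 0: [6]
Peg 1: [4, 1]
Peg 2: [5, 3, 2]

After move 4 (2->0):
Peg 0: [6, 2]
Peg 1: [4, 1]
Peg 2: [5, 3]

After move 5 (0->2):
Peg 0: [6]
Peg 1: [4, 1]
Peg 2: [5, 3, 2]

After move 6 (2->0):
Peg 0: [6, 2]
Peg 1: [4, 1]
Peg 2: [5, 3]

After move 7 (0->2):
Peg 0: [6]
Peg 1: [4, 1]
Peg 2: [5, 3, 2]

Answer: Peg 0: [6]
Peg 1: [4, 1]
Peg 2: [5, 3, 2]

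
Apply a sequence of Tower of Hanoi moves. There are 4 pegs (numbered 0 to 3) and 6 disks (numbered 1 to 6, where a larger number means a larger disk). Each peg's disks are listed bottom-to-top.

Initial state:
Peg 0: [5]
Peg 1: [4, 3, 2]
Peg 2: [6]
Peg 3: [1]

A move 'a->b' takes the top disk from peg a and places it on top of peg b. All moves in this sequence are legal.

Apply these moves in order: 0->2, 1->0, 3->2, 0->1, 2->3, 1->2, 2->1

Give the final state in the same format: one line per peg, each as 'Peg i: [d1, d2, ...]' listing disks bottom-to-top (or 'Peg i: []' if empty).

Answer: Peg 0: []
Peg 1: [4, 3, 2]
Peg 2: [6, 5]
Peg 3: [1]

Derivation:
After move 1 (0->2):
Peg 0: []
Peg 1: [4, 3, 2]
Peg 2: [6, 5]
Peg 3: [1]

After move 2 (1->0):
Peg 0: [2]
Peg 1: [4, 3]
Peg 2: [6, 5]
Peg 3: [1]

After move 3 (3->2):
Peg 0: [2]
Peg 1: [4, 3]
Peg 2: [6, 5, 1]
Peg 3: []

After move 4 (0->1):
Peg 0: []
Peg 1: [4, 3, 2]
Peg 2: [6, 5, 1]
Peg 3: []

After move 5 (2->3):
Peg 0: []
Peg 1: [4, 3, 2]
Peg 2: [6, 5]
Peg 3: [1]

After move 6 (1->2):
Peg 0: []
Peg 1: [4, 3]
Peg 2: [6, 5, 2]
Peg 3: [1]

After move 7 (2->1):
Peg 0: []
Peg 1: [4, 3, 2]
Peg 2: [6, 5]
Peg 3: [1]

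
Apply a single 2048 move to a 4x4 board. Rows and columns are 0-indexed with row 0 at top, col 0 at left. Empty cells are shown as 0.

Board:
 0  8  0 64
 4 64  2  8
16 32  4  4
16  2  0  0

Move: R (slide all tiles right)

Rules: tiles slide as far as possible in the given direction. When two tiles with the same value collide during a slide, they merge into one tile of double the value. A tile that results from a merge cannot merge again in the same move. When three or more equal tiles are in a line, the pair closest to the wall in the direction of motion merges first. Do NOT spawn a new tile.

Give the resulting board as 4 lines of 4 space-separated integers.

Slide right:
row 0: [0, 8, 0, 64] -> [0, 0, 8, 64]
row 1: [4, 64, 2, 8] -> [4, 64, 2, 8]
row 2: [16, 32, 4, 4] -> [0, 16, 32, 8]
row 3: [16, 2, 0, 0] -> [0, 0, 16, 2]

Answer:  0  0  8 64
 4 64  2  8
 0 16 32  8
 0  0 16  2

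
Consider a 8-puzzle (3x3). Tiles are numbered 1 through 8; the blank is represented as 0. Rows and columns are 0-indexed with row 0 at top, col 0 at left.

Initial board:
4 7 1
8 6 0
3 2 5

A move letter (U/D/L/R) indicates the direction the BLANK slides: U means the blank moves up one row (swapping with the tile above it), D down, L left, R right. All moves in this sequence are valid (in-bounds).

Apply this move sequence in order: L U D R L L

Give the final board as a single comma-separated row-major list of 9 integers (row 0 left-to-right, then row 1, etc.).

After move 1 (L):
4 7 1
8 0 6
3 2 5

After move 2 (U):
4 0 1
8 7 6
3 2 5

After move 3 (D):
4 7 1
8 0 6
3 2 5

After move 4 (R):
4 7 1
8 6 0
3 2 5

After move 5 (L):
4 7 1
8 0 6
3 2 5

After move 6 (L):
4 7 1
0 8 6
3 2 5

Answer: 4, 7, 1, 0, 8, 6, 3, 2, 5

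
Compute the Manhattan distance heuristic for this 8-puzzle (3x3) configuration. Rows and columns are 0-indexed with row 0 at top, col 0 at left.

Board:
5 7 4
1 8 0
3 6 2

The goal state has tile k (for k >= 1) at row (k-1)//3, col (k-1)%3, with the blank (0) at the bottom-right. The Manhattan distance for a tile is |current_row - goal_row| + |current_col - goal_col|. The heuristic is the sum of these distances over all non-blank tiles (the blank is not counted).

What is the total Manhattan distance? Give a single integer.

Answer: 19

Derivation:
Tile 5: (0,0)->(1,1) = 2
Tile 7: (0,1)->(2,0) = 3
Tile 4: (0,2)->(1,0) = 3
Tile 1: (1,0)->(0,0) = 1
Tile 8: (1,1)->(2,1) = 1
Tile 3: (2,0)->(0,2) = 4
Tile 6: (2,1)->(1,2) = 2
Tile 2: (2,2)->(0,1) = 3
Sum: 2 + 3 + 3 + 1 + 1 + 4 + 2 + 3 = 19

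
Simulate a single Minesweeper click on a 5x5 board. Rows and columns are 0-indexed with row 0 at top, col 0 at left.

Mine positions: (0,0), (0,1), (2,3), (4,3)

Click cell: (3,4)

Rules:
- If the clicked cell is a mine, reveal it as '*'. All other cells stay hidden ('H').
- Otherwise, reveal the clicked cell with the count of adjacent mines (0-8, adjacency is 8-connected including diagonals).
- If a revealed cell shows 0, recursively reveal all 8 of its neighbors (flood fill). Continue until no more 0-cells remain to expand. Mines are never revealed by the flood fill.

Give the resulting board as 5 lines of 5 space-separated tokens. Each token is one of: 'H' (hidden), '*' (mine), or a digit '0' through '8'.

H H H H H
H H H H H
H H H H H
H H H H 2
H H H H H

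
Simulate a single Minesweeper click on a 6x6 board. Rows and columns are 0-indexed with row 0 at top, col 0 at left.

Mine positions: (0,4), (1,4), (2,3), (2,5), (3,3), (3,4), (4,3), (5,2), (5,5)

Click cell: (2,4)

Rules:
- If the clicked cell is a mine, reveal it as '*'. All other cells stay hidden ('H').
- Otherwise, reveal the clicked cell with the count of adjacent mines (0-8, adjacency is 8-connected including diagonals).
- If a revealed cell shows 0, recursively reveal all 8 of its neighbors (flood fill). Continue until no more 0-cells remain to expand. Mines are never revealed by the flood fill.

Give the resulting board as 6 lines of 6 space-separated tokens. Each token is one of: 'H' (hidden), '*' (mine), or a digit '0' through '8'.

H H H H H H
H H H H H H
H H H H 5 H
H H H H H H
H H H H H H
H H H H H H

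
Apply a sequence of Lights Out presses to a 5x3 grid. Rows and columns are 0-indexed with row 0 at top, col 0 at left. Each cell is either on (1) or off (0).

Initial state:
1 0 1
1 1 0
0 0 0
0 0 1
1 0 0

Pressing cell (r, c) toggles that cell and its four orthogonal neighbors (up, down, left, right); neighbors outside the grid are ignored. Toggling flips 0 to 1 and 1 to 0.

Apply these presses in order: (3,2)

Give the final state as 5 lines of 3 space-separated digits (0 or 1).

After press 1 at (3,2):
1 0 1
1 1 0
0 0 1
0 1 0
1 0 1

Answer: 1 0 1
1 1 0
0 0 1
0 1 0
1 0 1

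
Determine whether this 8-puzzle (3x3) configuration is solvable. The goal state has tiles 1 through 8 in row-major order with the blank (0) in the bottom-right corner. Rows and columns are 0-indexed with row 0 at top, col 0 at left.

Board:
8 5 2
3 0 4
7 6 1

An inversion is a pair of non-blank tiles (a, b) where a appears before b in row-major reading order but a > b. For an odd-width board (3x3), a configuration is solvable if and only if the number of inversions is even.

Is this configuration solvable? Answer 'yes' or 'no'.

Answer: no

Derivation:
Inversions (pairs i<j in row-major order where tile[i] > tile[j] > 0): 17
17 is odd, so the puzzle is not solvable.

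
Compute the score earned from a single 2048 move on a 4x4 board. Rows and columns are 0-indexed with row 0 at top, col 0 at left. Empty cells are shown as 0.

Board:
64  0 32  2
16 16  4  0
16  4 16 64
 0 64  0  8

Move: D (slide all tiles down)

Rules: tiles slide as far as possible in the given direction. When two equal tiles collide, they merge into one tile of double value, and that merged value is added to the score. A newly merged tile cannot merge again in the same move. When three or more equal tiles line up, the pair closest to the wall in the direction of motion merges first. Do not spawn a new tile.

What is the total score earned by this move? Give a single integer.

Answer: 32

Derivation:
Slide down:
col 0: [64, 16, 16, 0] -> [0, 0, 64, 32]  score +32 (running 32)
col 1: [0, 16, 4, 64] -> [0, 16, 4, 64]  score +0 (running 32)
col 2: [32, 4, 16, 0] -> [0, 32, 4, 16]  score +0 (running 32)
col 3: [2, 0, 64, 8] -> [0, 2, 64, 8]  score +0 (running 32)
Board after move:
 0  0  0  0
 0 16 32  2
64  4  4 64
32 64 16  8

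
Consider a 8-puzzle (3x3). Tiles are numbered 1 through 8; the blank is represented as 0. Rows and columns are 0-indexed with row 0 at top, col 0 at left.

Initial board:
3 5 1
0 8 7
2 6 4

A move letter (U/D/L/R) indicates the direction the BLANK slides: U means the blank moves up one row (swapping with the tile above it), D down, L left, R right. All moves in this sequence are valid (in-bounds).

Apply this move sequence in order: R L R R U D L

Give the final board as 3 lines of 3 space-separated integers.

Answer: 3 5 1
8 0 7
2 6 4

Derivation:
After move 1 (R):
3 5 1
8 0 7
2 6 4

After move 2 (L):
3 5 1
0 8 7
2 6 4

After move 3 (R):
3 5 1
8 0 7
2 6 4

After move 4 (R):
3 5 1
8 7 0
2 6 4

After move 5 (U):
3 5 0
8 7 1
2 6 4

After move 6 (D):
3 5 1
8 7 0
2 6 4

After move 7 (L):
3 5 1
8 0 7
2 6 4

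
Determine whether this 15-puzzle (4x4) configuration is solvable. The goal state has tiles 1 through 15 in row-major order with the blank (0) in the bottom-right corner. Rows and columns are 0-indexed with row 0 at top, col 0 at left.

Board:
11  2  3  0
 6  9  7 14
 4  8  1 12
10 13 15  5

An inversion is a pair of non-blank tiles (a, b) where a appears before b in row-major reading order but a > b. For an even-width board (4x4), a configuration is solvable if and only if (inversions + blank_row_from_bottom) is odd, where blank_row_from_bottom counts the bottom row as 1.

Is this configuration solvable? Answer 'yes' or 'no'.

Inversions: 38
Blank is in row 0 (0-indexed from top), which is row 4 counting from the bottom (bottom = 1).
38 + 4 = 42, which is even, so the puzzle is not solvable.

Answer: no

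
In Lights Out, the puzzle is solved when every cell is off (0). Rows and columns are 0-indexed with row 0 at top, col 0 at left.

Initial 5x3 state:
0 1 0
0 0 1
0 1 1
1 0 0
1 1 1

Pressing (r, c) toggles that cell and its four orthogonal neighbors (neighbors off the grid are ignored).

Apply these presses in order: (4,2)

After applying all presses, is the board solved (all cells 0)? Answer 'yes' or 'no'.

Answer: no

Derivation:
After press 1 at (4,2):
0 1 0
0 0 1
0 1 1
1 0 1
1 0 0

Lights still on: 7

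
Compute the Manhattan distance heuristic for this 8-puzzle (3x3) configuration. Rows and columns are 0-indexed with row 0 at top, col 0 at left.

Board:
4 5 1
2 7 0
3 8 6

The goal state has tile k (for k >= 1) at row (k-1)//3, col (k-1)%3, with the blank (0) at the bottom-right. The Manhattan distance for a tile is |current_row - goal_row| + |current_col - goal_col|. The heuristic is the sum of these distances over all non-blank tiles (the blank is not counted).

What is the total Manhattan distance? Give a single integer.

Tile 4: (0,0)->(1,0) = 1
Tile 5: (0,1)->(1,1) = 1
Tile 1: (0,2)->(0,0) = 2
Tile 2: (1,0)->(0,1) = 2
Tile 7: (1,1)->(2,0) = 2
Tile 3: (2,0)->(0,2) = 4
Tile 8: (2,1)->(2,1) = 0
Tile 6: (2,2)->(1,2) = 1
Sum: 1 + 1 + 2 + 2 + 2 + 4 + 0 + 1 = 13

Answer: 13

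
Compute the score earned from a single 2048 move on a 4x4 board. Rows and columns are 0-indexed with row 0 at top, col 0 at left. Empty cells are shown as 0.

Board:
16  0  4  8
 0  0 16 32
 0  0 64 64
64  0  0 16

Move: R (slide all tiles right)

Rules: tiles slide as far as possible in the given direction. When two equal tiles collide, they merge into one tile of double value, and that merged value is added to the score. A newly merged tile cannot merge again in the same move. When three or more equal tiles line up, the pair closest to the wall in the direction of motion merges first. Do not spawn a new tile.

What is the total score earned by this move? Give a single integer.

Slide right:
row 0: [16, 0, 4, 8] -> [0, 16, 4, 8]  score +0 (running 0)
row 1: [0, 0, 16, 32] -> [0, 0, 16, 32]  score +0 (running 0)
row 2: [0, 0, 64, 64] -> [0, 0, 0, 128]  score +128 (running 128)
row 3: [64, 0, 0, 16] -> [0, 0, 64, 16]  score +0 (running 128)
Board after move:
  0  16   4   8
  0   0  16  32
  0   0   0 128
  0   0  64  16

Answer: 128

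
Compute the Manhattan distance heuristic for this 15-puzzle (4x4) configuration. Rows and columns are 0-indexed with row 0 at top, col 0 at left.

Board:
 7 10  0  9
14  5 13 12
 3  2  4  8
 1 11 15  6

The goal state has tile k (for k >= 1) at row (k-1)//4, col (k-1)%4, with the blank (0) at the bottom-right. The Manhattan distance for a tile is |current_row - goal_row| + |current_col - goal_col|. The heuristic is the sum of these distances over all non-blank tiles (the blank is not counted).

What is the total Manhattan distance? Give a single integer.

Answer: 38

Derivation:
Tile 7: at (0,0), goal (1,2), distance |0-1|+|0-2| = 3
Tile 10: at (0,1), goal (2,1), distance |0-2|+|1-1| = 2
Tile 9: at (0,3), goal (2,0), distance |0-2|+|3-0| = 5
Tile 14: at (1,0), goal (3,1), distance |1-3|+|0-1| = 3
Tile 5: at (1,1), goal (1,0), distance |1-1|+|1-0| = 1
Tile 13: at (1,2), goal (3,0), distance |1-3|+|2-0| = 4
Tile 12: at (1,3), goal (2,3), distance |1-2|+|3-3| = 1
Tile 3: at (2,0), goal (0,2), distance |2-0|+|0-2| = 4
Tile 2: at (2,1), goal (0,1), distance |2-0|+|1-1| = 2
Tile 4: at (2,2), goal (0,3), distance |2-0|+|2-3| = 3
Tile 8: at (2,3), goal (1,3), distance |2-1|+|3-3| = 1
Tile 1: at (3,0), goal (0,0), distance |3-0|+|0-0| = 3
Tile 11: at (3,1), goal (2,2), distance |3-2|+|1-2| = 2
Tile 15: at (3,2), goal (3,2), distance |3-3|+|2-2| = 0
Tile 6: at (3,3), goal (1,1), distance |3-1|+|3-1| = 4
Sum: 3 + 2 + 5 + 3 + 1 + 4 + 1 + 4 + 2 + 3 + 1 + 3 + 2 + 0 + 4 = 38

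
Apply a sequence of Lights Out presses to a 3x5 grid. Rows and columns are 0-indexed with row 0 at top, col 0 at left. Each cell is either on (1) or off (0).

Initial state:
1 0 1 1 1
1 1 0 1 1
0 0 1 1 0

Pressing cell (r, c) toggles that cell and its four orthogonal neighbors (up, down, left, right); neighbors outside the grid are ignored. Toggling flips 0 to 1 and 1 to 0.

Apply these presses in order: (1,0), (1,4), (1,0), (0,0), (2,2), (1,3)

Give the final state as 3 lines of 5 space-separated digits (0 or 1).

After press 1 at (1,0):
0 0 1 1 1
0 0 0 1 1
1 0 1 1 0

After press 2 at (1,4):
0 0 1 1 0
0 0 0 0 0
1 0 1 1 1

After press 3 at (1,0):
1 0 1 1 0
1 1 0 0 0
0 0 1 1 1

After press 4 at (0,0):
0 1 1 1 0
0 1 0 0 0
0 0 1 1 1

After press 5 at (2,2):
0 1 1 1 0
0 1 1 0 0
0 1 0 0 1

After press 6 at (1,3):
0 1 1 0 0
0 1 0 1 1
0 1 0 1 1

Answer: 0 1 1 0 0
0 1 0 1 1
0 1 0 1 1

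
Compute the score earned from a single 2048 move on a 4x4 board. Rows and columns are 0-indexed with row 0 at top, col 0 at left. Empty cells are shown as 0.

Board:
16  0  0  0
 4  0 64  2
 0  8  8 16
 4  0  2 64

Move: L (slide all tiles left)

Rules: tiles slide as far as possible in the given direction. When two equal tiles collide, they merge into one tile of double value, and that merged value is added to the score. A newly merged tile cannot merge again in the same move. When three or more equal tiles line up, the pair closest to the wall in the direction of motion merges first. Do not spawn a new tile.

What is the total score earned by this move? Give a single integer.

Slide left:
row 0: [16, 0, 0, 0] -> [16, 0, 0, 0]  score +0 (running 0)
row 1: [4, 0, 64, 2] -> [4, 64, 2, 0]  score +0 (running 0)
row 2: [0, 8, 8, 16] -> [16, 16, 0, 0]  score +16 (running 16)
row 3: [4, 0, 2, 64] -> [4, 2, 64, 0]  score +0 (running 16)
Board after move:
16  0  0  0
 4 64  2  0
16 16  0  0
 4  2 64  0

Answer: 16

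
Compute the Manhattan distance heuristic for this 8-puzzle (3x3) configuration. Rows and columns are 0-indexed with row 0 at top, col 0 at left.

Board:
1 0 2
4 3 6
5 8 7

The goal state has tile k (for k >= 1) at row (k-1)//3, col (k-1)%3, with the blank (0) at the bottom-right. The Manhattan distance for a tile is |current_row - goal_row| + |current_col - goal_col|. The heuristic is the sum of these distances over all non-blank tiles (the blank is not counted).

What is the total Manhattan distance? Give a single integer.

Answer: 7

Derivation:
Tile 1: (0,0)->(0,0) = 0
Tile 2: (0,2)->(0,1) = 1
Tile 4: (1,0)->(1,0) = 0
Tile 3: (1,1)->(0,2) = 2
Tile 6: (1,2)->(1,2) = 0
Tile 5: (2,0)->(1,1) = 2
Tile 8: (2,1)->(2,1) = 0
Tile 7: (2,2)->(2,0) = 2
Sum: 0 + 1 + 0 + 2 + 0 + 2 + 0 + 2 = 7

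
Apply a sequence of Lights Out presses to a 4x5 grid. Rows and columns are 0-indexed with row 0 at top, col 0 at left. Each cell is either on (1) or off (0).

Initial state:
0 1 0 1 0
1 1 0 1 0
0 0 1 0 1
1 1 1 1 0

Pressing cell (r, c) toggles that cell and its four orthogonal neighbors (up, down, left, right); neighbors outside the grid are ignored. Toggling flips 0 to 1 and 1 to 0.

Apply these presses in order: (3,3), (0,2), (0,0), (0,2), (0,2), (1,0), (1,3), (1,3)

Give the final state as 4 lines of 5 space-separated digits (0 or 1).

After press 1 at (3,3):
0 1 0 1 0
1 1 0 1 0
0 0 1 1 1
1 1 0 0 1

After press 2 at (0,2):
0 0 1 0 0
1 1 1 1 0
0 0 1 1 1
1 1 0 0 1

After press 3 at (0,0):
1 1 1 0 0
0 1 1 1 0
0 0 1 1 1
1 1 0 0 1

After press 4 at (0,2):
1 0 0 1 0
0 1 0 1 0
0 0 1 1 1
1 1 0 0 1

After press 5 at (0,2):
1 1 1 0 0
0 1 1 1 0
0 0 1 1 1
1 1 0 0 1

After press 6 at (1,0):
0 1 1 0 0
1 0 1 1 0
1 0 1 1 1
1 1 0 0 1

After press 7 at (1,3):
0 1 1 1 0
1 0 0 0 1
1 0 1 0 1
1 1 0 0 1

After press 8 at (1,3):
0 1 1 0 0
1 0 1 1 0
1 0 1 1 1
1 1 0 0 1

Answer: 0 1 1 0 0
1 0 1 1 0
1 0 1 1 1
1 1 0 0 1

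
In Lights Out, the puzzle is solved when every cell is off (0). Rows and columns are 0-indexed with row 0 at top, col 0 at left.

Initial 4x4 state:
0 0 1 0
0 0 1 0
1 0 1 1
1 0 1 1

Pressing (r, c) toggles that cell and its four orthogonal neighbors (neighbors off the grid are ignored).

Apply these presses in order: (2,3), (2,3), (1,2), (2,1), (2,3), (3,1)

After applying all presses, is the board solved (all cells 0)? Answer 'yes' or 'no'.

After press 1 at (2,3):
0 0 1 0
0 0 1 1
1 0 0 0
1 0 1 0

After press 2 at (2,3):
0 0 1 0
0 0 1 0
1 0 1 1
1 0 1 1

After press 3 at (1,2):
0 0 0 0
0 1 0 1
1 0 0 1
1 0 1 1

After press 4 at (2,1):
0 0 0 0
0 0 0 1
0 1 1 1
1 1 1 1

After press 5 at (2,3):
0 0 0 0
0 0 0 0
0 1 0 0
1 1 1 0

After press 6 at (3,1):
0 0 0 0
0 0 0 0
0 0 0 0
0 0 0 0

Lights still on: 0

Answer: yes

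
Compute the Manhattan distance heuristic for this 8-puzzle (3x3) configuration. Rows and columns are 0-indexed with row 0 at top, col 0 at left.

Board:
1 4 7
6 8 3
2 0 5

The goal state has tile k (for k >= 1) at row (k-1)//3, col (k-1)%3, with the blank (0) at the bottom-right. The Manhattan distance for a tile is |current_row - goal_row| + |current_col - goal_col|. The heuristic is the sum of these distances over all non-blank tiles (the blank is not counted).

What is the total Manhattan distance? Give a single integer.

Tile 1: at (0,0), goal (0,0), distance |0-0|+|0-0| = 0
Tile 4: at (0,1), goal (1,0), distance |0-1|+|1-0| = 2
Tile 7: at (0,2), goal (2,0), distance |0-2|+|2-0| = 4
Tile 6: at (1,0), goal (1,2), distance |1-1|+|0-2| = 2
Tile 8: at (1,1), goal (2,1), distance |1-2|+|1-1| = 1
Tile 3: at (1,2), goal (0,2), distance |1-0|+|2-2| = 1
Tile 2: at (2,0), goal (0,1), distance |2-0|+|0-1| = 3
Tile 5: at (2,2), goal (1,1), distance |2-1|+|2-1| = 2
Sum: 0 + 2 + 4 + 2 + 1 + 1 + 3 + 2 = 15

Answer: 15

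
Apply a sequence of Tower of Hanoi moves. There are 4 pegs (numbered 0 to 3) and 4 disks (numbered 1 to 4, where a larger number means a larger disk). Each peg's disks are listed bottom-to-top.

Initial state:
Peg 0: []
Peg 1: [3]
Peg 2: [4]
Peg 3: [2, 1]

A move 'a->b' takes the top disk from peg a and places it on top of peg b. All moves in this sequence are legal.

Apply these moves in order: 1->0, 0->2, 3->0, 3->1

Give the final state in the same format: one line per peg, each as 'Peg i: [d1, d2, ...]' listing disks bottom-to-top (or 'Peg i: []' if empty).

After move 1 (1->0):
Peg 0: [3]
Peg 1: []
Peg 2: [4]
Peg 3: [2, 1]

After move 2 (0->2):
Peg 0: []
Peg 1: []
Peg 2: [4, 3]
Peg 3: [2, 1]

After move 3 (3->0):
Peg 0: [1]
Peg 1: []
Peg 2: [4, 3]
Peg 3: [2]

After move 4 (3->1):
Peg 0: [1]
Peg 1: [2]
Peg 2: [4, 3]
Peg 3: []

Answer: Peg 0: [1]
Peg 1: [2]
Peg 2: [4, 3]
Peg 3: []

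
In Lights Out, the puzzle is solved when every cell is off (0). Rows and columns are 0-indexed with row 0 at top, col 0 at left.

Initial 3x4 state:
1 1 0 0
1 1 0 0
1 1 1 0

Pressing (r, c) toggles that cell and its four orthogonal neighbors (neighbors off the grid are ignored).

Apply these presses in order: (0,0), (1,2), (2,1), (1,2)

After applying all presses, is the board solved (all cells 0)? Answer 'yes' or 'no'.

Answer: yes

Derivation:
After press 1 at (0,0):
0 0 0 0
0 1 0 0
1 1 1 0

After press 2 at (1,2):
0 0 1 0
0 0 1 1
1 1 0 0

After press 3 at (2,1):
0 0 1 0
0 1 1 1
0 0 1 0

After press 4 at (1,2):
0 0 0 0
0 0 0 0
0 0 0 0

Lights still on: 0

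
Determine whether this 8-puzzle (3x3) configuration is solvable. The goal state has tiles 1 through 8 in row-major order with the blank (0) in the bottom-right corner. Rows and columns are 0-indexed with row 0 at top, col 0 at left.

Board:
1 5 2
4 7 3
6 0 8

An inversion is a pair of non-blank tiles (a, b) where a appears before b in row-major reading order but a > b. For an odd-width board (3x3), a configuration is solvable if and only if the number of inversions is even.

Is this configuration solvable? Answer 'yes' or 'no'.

Inversions (pairs i<j in row-major order where tile[i] > tile[j] > 0): 6
6 is even, so the puzzle is solvable.

Answer: yes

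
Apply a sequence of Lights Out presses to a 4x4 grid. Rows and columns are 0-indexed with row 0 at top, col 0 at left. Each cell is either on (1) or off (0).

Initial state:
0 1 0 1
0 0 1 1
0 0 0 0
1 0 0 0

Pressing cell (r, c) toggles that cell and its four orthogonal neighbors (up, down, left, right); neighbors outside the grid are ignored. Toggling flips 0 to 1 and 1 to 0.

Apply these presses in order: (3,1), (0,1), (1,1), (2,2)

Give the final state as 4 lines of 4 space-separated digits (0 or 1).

Answer: 1 1 1 1
1 0 1 1
0 1 1 1
0 1 0 0

Derivation:
After press 1 at (3,1):
0 1 0 1
0 0 1 1
0 1 0 0
0 1 1 0

After press 2 at (0,1):
1 0 1 1
0 1 1 1
0 1 0 0
0 1 1 0

After press 3 at (1,1):
1 1 1 1
1 0 0 1
0 0 0 0
0 1 1 0

After press 4 at (2,2):
1 1 1 1
1 0 1 1
0 1 1 1
0 1 0 0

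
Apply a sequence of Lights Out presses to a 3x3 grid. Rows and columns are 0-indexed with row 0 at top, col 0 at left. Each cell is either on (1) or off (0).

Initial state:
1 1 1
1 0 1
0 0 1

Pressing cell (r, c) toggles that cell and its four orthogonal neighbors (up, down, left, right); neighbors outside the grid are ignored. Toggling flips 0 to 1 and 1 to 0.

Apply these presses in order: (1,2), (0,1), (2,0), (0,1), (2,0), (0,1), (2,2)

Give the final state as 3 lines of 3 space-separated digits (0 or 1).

Answer: 0 0 1
1 0 1
0 1 1

Derivation:
After press 1 at (1,2):
1 1 0
1 1 0
0 0 0

After press 2 at (0,1):
0 0 1
1 0 0
0 0 0

After press 3 at (2,0):
0 0 1
0 0 0
1 1 0

After press 4 at (0,1):
1 1 0
0 1 0
1 1 0

After press 5 at (2,0):
1 1 0
1 1 0
0 0 0

After press 6 at (0,1):
0 0 1
1 0 0
0 0 0

After press 7 at (2,2):
0 0 1
1 0 1
0 1 1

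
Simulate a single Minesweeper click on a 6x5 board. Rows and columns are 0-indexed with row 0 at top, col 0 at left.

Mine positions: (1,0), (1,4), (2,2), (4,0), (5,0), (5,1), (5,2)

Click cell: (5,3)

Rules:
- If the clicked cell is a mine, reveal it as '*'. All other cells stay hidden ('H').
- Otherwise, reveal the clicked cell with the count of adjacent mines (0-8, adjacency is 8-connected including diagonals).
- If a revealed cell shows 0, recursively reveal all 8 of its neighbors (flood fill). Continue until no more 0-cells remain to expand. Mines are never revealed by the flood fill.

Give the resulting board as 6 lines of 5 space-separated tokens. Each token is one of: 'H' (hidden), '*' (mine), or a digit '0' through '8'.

H H H H H
H H H H H
H H H H H
H H H H H
H H H H H
H H H 1 H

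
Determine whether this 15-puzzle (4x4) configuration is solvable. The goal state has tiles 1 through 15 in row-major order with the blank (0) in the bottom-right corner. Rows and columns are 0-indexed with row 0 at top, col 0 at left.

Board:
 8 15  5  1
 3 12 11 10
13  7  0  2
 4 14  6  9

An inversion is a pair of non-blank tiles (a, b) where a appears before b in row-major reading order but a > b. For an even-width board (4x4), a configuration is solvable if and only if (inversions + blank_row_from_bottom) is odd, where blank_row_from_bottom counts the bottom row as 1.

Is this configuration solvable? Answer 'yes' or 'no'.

Answer: yes

Derivation:
Inversions: 53
Blank is in row 2 (0-indexed from top), which is row 2 counting from the bottom (bottom = 1).
53 + 2 = 55, which is odd, so the puzzle is solvable.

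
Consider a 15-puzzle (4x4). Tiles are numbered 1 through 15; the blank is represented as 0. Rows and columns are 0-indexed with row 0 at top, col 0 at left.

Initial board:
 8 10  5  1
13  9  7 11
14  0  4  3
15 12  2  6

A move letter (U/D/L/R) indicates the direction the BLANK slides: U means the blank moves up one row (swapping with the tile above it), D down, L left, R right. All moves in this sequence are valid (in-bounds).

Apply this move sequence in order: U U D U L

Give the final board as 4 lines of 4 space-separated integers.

After move 1 (U):
 8 10  5  1
13  0  7 11
14  9  4  3
15 12  2  6

After move 2 (U):
 8  0  5  1
13 10  7 11
14  9  4  3
15 12  2  6

After move 3 (D):
 8 10  5  1
13  0  7 11
14  9  4  3
15 12  2  6

After move 4 (U):
 8  0  5  1
13 10  7 11
14  9  4  3
15 12  2  6

After move 5 (L):
 0  8  5  1
13 10  7 11
14  9  4  3
15 12  2  6

Answer:  0  8  5  1
13 10  7 11
14  9  4  3
15 12  2  6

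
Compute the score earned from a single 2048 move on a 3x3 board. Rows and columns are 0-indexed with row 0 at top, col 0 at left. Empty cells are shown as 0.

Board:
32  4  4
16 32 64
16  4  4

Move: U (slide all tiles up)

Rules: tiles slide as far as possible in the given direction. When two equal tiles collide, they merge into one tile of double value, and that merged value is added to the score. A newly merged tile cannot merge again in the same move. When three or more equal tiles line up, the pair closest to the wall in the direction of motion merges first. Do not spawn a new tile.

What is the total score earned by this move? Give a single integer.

Slide up:
col 0: [32, 16, 16] -> [32, 32, 0]  score +32 (running 32)
col 1: [4, 32, 4] -> [4, 32, 4]  score +0 (running 32)
col 2: [4, 64, 4] -> [4, 64, 4]  score +0 (running 32)
Board after move:
32  4  4
32 32 64
 0  4  4

Answer: 32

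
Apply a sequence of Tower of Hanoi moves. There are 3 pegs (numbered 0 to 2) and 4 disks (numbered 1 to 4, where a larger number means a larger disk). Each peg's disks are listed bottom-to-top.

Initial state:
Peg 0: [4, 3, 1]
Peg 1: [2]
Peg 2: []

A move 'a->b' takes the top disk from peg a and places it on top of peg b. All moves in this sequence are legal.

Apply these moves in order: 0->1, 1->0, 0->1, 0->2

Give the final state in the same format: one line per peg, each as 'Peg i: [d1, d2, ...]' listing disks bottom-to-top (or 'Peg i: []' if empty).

Answer: Peg 0: [4]
Peg 1: [2, 1]
Peg 2: [3]

Derivation:
After move 1 (0->1):
Peg 0: [4, 3]
Peg 1: [2, 1]
Peg 2: []

After move 2 (1->0):
Peg 0: [4, 3, 1]
Peg 1: [2]
Peg 2: []

After move 3 (0->1):
Peg 0: [4, 3]
Peg 1: [2, 1]
Peg 2: []

After move 4 (0->2):
Peg 0: [4]
Peg 1: [2, 1]
Peg 2: [3]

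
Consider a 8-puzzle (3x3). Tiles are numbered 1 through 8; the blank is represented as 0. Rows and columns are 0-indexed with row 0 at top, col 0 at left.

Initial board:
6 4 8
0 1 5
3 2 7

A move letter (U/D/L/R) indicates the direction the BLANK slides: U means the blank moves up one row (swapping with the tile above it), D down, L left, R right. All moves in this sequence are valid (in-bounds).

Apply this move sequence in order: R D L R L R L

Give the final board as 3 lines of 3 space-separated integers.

After move 1 (R):
6 4 8
1 0 5
3 2 7

After move 2 (D):
6 4 8
1 2 5
3 0 7

After move 3 (L):
6 4 8
1 2 5
0 3 7

After move 4 (R):
6 4 8
1 2 5
3 0 7

After move 5 (L):
6 4 8
1 2 5
0 3 7

After move 6 (R):
6 4 8
1 2 5
3 0 7

After move 7 (L):
6 4 8
1 2 5
0 3 7

Answer: 6 4 8
1 2 5
0 3 7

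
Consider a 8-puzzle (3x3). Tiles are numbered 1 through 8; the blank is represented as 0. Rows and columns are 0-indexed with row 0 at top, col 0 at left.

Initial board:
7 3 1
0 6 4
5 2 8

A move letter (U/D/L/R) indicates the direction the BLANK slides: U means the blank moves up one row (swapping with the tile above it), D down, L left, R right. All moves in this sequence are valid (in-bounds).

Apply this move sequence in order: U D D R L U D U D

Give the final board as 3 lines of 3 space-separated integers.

After move 1 (U):
0 3 1
7 6 4
5 2 8

After move 2 (D):
7 3 1
0 6 4
5 2 8

After move 3 (D):
7 3 1
5 6 4
0 2 8

After move 4 (R):
7 3 1
5 6 4
2 0 8

After move 5 (L):
7 3 1
5 6 4
0 2 8

After move 6 (U):
7 3 1
0 6 4
5 2 8

After move 7 (D):
7 3 1
5 6 4
0 2 8

After move 8 (U):
7 3 1
0 6 4
5 2 8

After move 9 (D):
7 3 1
5 6 4
0 2 8

Answer: 7 3 1
5 6 4
0 2 8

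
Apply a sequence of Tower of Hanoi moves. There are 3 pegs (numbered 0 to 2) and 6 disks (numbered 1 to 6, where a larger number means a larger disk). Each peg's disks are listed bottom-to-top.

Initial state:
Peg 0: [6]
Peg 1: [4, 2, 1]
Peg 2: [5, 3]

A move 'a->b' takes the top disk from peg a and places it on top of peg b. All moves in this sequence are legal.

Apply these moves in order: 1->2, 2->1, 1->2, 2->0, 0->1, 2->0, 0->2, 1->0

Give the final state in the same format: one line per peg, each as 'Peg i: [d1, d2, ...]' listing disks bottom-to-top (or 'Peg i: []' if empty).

After move 1 (1->2):
Peg 0: [6]
Peg 1: [4, 2]
Peg 2: [5, 3, 1]

After move 2 (2->1):
Peg 0: [6]
Peg 1: [4, 2, 1]
Peg 2: [5, 3]

After move 3 (1->2):
Peg 0: [6]
Peg 1: [4, 2]
Peg 2: [5, 3, 1]

After move 4 (2->0):
Peg 0: [6, 1]
Peg 1: [4, 2]
Peg 2: [5, 3]

After move 5 (0->1):
Peg 0: [6]
Peg 1: [4, 2, 1]
Peg 2: [5, 3]

After move 6 (2->0):
Peg 0: [6, 3]
Peg 1: [4, 2, 1]
Peg 2: [5]

After move 7 (0->2):
Peg 0: [6]
Peg 1: [4, 2, 1]
Peg 2: [5, 3]

After move 8 (1->0):
Peg 0: [6, 1]
Peg 1: [4, 2]
Peg 2: [5, 3]

Answer: Peg 0: [6, 1]
Peg 1: [4, 2]
Peg 2: [5, 3]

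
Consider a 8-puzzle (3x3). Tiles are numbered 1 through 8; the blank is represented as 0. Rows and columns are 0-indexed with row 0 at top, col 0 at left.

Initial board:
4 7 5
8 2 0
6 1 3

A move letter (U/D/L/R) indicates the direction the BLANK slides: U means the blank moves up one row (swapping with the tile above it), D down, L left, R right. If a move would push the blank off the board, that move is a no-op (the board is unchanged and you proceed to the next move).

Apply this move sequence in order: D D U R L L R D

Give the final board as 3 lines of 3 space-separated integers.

Answer: 4 7 5
8 1 2
6 0 3

Derivation:
After move 1 (D):
4 7 5
8 2 3
6 1 0

After move 2 (D):
4 7 5
8 2 3
6 1 0

After move 3 (U):
4 7 5
8 2 0
6 1 3

After move 4 (R):
4 7 5
8 2 0
6 1 3

After move 5 (L):
4 7 5
8 0 2
6 1 3

After move 6 (L):
4 7 5
0 8 2
6 1 3

After move 7 (R):
4 7 5
8 0 2
6 1 3

After move 8 (D):
4 7 5
8 1 2
6 0 3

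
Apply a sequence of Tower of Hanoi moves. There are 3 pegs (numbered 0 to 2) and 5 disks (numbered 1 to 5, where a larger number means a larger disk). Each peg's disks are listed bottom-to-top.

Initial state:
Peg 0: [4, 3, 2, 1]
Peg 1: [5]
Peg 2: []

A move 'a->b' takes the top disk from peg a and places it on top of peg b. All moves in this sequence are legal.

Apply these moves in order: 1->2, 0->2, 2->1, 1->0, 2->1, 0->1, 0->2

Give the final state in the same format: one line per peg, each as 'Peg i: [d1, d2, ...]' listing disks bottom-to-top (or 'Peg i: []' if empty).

Answer: Peg 0: [4, 3]
Peg 1: [5, 1]
Peg 2: [2]

Derivation:
After move 1 (1->2):
Peg 0: [4, 3, 2, 1]
Peg 1: []
Peg 2: [5]

After move 2 (0->2):
Peg 0: [4, 3, 2]
Peg 1: []
Peg 2: [5, 1]

After move 3 (2->1):
Peg 0: [4, 3, 2]
Peg 1: [1]
Peg 2: [5]

After move 4 (1->0):
Peg 0: [4, 3, 2, 1]
Peg 1: []
Peg 2: [5]

After move 5 (2->1):
Peg 0: [4, 3, 2, 1]
Peg 1: [5]
Peg 2: []

After move 6 (0->1):
Peg 0: [4, 3, 2]
Peg 1: [5, 1]
Peg 2: []

After move 7 (0->2):
Peg 0: [4, 3]
Peg 1: [5, 1]
Peg 2: [2]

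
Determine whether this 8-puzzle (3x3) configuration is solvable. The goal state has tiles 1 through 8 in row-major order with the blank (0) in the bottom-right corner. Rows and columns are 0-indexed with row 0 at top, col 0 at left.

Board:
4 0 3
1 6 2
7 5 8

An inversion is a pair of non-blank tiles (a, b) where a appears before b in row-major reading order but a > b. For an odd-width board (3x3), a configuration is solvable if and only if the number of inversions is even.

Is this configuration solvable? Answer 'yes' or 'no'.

Answer: yes

Derivation:
Inversions (pairs i<j in row-major order where tile[i] > tile[j] > 0): 8
8 is even, so the puzzle is solvable.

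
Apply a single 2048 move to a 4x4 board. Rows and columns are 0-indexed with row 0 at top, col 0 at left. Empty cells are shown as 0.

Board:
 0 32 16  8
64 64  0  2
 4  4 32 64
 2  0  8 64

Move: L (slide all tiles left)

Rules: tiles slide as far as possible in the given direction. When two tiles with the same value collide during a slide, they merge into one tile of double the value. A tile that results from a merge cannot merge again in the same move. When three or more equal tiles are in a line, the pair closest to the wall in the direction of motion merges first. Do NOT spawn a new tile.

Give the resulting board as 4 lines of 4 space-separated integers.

Answer:  32  16   8   0
128   2   0   0
  8  32  64   0
  2   8  64   0

Derivation:
Slide left:
row 0: [0, 32, 16, 8] -> [32, 16, 8, 0]
row 1: [64, 64, 0, 2] -> [128, 2, 0, 0]
row 2: [4, 4, 32, 64] -> [8, 32, 64, 0]
row 3: [2, 0, 8, 64] -> [2, 8, 64, 0]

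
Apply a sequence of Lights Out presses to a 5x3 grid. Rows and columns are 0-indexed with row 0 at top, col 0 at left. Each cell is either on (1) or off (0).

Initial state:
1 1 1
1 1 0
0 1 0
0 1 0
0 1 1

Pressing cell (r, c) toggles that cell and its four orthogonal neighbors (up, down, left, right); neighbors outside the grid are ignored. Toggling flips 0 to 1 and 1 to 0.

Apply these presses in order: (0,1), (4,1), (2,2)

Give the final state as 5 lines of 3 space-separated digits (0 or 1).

Answer: 0 0 0
1 0 1
0 0 1
0 0 1
1 0 0

Derivation:
After press 1 at (0,1):
0 0 0
1 0 0
0 1 0
0 1 0
0 1 1

After press 2 at (4,1):
0 0 0
1 0 0
0 1 0
0 0 0
1 0 0

After press 3 at (2,2):
0 0 0
1 0 1
0 0 1
0 0 1
1 0 0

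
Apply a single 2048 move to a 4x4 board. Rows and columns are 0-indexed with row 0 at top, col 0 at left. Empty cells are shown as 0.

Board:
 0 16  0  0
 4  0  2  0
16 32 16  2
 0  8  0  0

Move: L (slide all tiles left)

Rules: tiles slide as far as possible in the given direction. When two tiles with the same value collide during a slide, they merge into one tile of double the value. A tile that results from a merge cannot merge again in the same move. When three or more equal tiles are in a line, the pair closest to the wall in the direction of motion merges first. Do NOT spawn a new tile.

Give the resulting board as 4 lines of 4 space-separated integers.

Slide left:
row 0: [0, 16, 0, 0] -> [16, 0, 0, 0]
row 1: [4, 0, 2, 0] -> [4, 2, 0, 0]
row 2: [16, 32, 16, 2] -> [16, 32, 16, 2]
row 3: [0, 8, 0, 0] -> [8, 0, 0, 0]

Answer: 16  0  0  0
 4  2  0  0
16 32 16  2
 8  0  0  0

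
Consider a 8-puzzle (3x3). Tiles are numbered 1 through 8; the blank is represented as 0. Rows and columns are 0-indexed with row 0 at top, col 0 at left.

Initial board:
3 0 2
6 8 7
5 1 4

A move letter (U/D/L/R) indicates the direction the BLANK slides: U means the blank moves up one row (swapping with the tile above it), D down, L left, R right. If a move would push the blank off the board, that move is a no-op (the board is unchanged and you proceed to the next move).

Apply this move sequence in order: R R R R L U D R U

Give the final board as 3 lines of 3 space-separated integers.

After move 1 (R):
3 2 0
6 8 7
5 1 4

After move 2 (R):
3 2 0
6 8 7
5 1 4

After move 3 (R):
3 2 0
6 8 7
5 1 4

After move 4 (R):
3 2 0
6 8 7
5 1 4

After move 5 (L):
3 0 2
6 8 7
5 1 4

After move 6 (U):
3 0 2
6 8 7
5 1 4

After move 7 (D):
3 8 2
6 0 7
5 1 4

After move 8 (R):
3 8 2
6 7 0
5 1 4

After move 9 (U):
3 8 0
6 7 2
5 1 4

Answer: 3 8 0
6 7 2
5 1 4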